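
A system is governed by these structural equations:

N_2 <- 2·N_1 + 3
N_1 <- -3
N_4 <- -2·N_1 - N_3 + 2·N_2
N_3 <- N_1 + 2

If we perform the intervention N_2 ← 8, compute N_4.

Under do(N_2=8), the mechanism N_2 <- 2·N_1 + 3 is discarded; N_2 is fixed at 8.
N_3 = N_1 + 2  [with N_1=-3]  = -1
N_4 = -2·N_1 - N_3 + 2·N_2  [with N_1=-3, N_3=-1, N_2=8]  = 23

23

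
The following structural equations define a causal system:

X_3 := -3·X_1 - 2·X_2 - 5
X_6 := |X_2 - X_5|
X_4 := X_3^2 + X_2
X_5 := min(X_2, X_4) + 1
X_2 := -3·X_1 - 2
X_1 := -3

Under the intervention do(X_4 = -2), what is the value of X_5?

Intervening sets X_4 = -2 and removes its equation (X_4 := X_3^2 + X_2).
X_2 = -3·X_1 - 2  [with X_1=-3]  = 7
X_5 = min(X_2, X_4) + 1  [with X_2=7, X_4=-2]  = -1

-1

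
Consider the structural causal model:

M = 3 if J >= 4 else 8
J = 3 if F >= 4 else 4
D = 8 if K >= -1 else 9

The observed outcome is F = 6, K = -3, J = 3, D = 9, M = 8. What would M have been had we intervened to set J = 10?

3

do(J=10) replaces the equation J = 3 if F >= 4 else 4 with the constant J = 10.
M = 3 if J >= 4 else 8  [with J=10]  = 3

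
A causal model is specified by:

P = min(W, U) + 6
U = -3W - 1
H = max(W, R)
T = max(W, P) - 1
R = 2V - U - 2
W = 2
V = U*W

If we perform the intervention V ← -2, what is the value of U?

-7

Under do(V=-2), the mechanism V = U*W is discarded; V is fixed at -2.
Since U is not a descendant of the intervened variable, it is unaffected.
U = -3W - 1  [with W=2]  = -7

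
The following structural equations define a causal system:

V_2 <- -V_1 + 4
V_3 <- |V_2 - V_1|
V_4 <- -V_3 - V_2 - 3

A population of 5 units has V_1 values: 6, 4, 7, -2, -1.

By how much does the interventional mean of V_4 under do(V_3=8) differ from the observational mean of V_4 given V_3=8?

Every unit gets V_3=8 under the intervention. V_4 values become -9, -11, -8, -17, -16; E[V_4|do(V_3=8)] = -12.2.
Observing V_3=8 restricts to units where V_3's equation naturally yields 8: V_1 ∈ {6, -2}. In that subpopulation V_4 = -9, -17, mean -13.
Difference = -12.2 − (-13) = 0.8.

0.8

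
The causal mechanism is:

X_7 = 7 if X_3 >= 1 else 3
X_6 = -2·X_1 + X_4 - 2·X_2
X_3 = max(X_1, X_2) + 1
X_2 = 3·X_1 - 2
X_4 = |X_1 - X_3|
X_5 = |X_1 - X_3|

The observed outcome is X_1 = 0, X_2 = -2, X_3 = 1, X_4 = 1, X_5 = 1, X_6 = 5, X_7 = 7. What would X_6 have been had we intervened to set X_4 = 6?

10

Under do(X_4=6), the mechanism X_4 = |X_1 - X_3| is discarded; X_4 is fixed at 6.
X_2 = 3·X_1 - 2  [with X_1=0]  = -2
X_6 = -2·X_1 + X_4 - 2·X_2  [with X_1=0, X_4=6, X_2=-2]  = 10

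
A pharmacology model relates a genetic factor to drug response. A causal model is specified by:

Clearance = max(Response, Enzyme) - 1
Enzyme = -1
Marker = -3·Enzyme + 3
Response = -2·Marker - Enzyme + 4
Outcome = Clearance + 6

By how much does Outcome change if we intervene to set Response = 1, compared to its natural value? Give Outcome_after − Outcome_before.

do(Response=1) replaces the equation Response = -2·Marker - Enzyme + 4 with the constant Response = 1.
Clearance = max(Response, Enzyme) - 1  [with Response=1, Enzyme=-1]  = 0
Outcome = Clearance + 6  [with Clearance=0]  = 6
Without intervention: Marker = -3·Enzyme + 3  [with Enzyme=-1]  = 6; Response = -2·Marker - Enzyme + 4  [with Marker=6, Enzyme=-1]  = -7; Clearance = max(Response, Enzyme) - 1  [with Response=-7, Enzyme=-1]  = -2; Outcome = Clearance + 6  [with Clearance=-2]  = 4.
Change = 6 − 4 = 2.

2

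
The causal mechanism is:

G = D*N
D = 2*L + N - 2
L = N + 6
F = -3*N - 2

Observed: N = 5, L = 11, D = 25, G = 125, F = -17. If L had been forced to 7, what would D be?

17

The intervention breaks the incoming arrows to L: L = N + 6 no longer applies, and L = 7.
D = 2*L + N - 2  [with L=7, N=5]  = 17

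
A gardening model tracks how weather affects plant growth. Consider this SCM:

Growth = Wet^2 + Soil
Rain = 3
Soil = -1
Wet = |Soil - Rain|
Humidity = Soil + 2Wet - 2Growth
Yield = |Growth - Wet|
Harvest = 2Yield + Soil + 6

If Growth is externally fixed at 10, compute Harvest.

17

The intervention breaks the incoming arrows to Growth: Growth = Wet^2 + Soil no longer applies, and Growth = 10.
Wet = |Soil - Rain|  [with Soil=-1, Rain=3]  = 4
Yield = |Growth - Wet|  [with Growth=10, Wet=4]  = 6
Harvest = 2Yield + Soil + 6  [with Yield=6, Soil=-1]  = 17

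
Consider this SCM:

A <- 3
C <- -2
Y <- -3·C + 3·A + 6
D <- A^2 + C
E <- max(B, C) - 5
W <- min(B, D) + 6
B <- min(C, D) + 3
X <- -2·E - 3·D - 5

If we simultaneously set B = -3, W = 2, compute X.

The joint intervention fixes B = -3, W = 2, removing each variable's own equation.
D = A^2 + C  [with A=3, C=-2]  = 7
E = max(B, C) - 5  [with B=-3, C=-2]  = -7
X = -2·E - 3·D - 5  [with E=-7, D=7]  = -12

-12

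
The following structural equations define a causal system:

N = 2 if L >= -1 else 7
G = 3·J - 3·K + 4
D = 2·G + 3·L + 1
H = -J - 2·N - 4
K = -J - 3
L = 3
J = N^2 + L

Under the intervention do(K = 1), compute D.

Under do(K=1), the mechanism K = -J - 3 is discarded; K is fixed at 1.
N = 2 if L >= -1 else 7  [with L=3]  = 2
J = N^2 + L  [with N=2, L=3]  = 7
G = 3·J - 3·K + 4  [with J=7, K=1]  = 22
D = 2·G + 3·L + 1  [with G=22, L=3]  = 54

54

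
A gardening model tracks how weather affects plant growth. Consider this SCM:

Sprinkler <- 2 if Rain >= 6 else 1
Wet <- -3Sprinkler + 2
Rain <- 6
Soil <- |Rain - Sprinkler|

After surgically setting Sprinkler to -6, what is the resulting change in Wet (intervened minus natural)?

24

Under do(Sprinkler=-6), the mechanism Sprinkler <- 2 if Rain >= 6 else 1 is discarded; Sprinkler is fixed at -6.
Wet = -3Sprinkler + 2  [with Sprinkler=-6]  = 20
Without intervention: Sprinkler = 2 if Rain >= 6 else 1  [with Rain=6]  = 2; Wet = -3Sprinkler + 2  [with Sprinkler=2]  = -4.
Change = 20 − (-4) = 24.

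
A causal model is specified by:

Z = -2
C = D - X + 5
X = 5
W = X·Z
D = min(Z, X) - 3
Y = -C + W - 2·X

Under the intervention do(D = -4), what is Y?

-16

The intervention breaks the incoming arrows to D: D = min(Z, X) - 3 no longer applies, and D = -4.
C = D - X + 5  [with D=-4, X=5]  = -4
W = X·Z  [with X=5, Z=-2]  = -10
Y = -C + W - 2·X  [with C=-4, W=-10, X=5]  = -16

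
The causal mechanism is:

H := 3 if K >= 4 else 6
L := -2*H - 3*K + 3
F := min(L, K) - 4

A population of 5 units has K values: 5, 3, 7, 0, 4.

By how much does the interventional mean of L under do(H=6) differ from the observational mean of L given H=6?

Under do(H=6), H's equation is replaced by H=6 for every unit. Per-unit L: -24, -18, -30, -9, -21. Mean = -20.4.
E[L|H=6] averages over only the 2 units with H=6 (K = 3, 0): L = -18, -9, mean -13.5.
Difference = -20.4 − (-13.5) = -6.9.

-6.9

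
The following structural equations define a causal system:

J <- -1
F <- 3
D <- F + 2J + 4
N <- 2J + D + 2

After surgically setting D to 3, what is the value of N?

3

The intervention breaks the incoming arrows to D: D <- F + 2J + 4 no longer applies, and D = 3.
N = 2J + D + 2  [with J=-1, D=3]  = 3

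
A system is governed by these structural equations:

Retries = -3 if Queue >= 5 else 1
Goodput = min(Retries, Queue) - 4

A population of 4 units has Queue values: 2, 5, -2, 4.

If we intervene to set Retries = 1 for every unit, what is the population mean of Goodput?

Under do(Retries=1), Retries's equation is replaced by Retries=1 for every unit. Per-unit Goodput: -3, -3, -6, -3. Mean = -3.75.

-3.75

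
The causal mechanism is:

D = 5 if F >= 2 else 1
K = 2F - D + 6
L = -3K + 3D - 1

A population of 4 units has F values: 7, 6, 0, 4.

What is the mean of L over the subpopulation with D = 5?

Observing D=5 restricts to units where D's equation naturally yields 5: F ∈ {7, 6, 4}. In that subpopulation L = -31, -25, -13, mean -23.

-23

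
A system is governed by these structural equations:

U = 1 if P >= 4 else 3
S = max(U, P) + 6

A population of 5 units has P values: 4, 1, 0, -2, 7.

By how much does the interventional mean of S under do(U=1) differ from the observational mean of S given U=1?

Under do(U=1), U's equation is replaced by U=1 for every unit. Per-unit S: 10, 7, 7, 7, 13. Mean = 8.8.
Observing U=1 restricts to units where U's equation naturally yields 1: P ∈ {4, 7}. In that subpopulation S = 10, 13, mean 11.5.
Difference = 8.8 − 11.5 = -2.7.

-2.7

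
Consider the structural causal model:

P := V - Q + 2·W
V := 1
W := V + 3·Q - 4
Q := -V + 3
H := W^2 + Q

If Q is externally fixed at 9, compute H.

do(Q=9) replaces the equation Q := -V + 3 with the constant Q = 9.
W = V + 3·Q - 4  [with V=1, Q=9]  = 24
H = W^2 + Q  [with W=24, Q=9]  = 585

585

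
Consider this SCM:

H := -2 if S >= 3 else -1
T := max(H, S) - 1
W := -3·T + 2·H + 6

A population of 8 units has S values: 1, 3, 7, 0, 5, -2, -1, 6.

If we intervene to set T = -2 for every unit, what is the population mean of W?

9

Every unit gets T=-2 under the intervention. W values become 10, 8, 8, 10, 8, 10, 10, 8; E[W|do(T=-2)] = 9.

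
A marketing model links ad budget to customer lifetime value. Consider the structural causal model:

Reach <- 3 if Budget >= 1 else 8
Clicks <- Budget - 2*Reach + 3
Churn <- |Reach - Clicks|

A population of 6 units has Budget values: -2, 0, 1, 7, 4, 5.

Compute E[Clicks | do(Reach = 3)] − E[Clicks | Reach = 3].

-1.75

do(Reach=3) breaks Reach's dependence on Budget. With Reach=3 fixed, Clicks across the units is -5, -3, -2, 4, 1, 2, mean -0.5.
Conditioning on Reach=3 selects the 4 unit(s) with Budget ∈ {1, 7, 4, 5}. Their Clicks values: -2, 4, 1, 2. Mean = 1.25.
Difference = -0.5 − 1.25 = -1.75.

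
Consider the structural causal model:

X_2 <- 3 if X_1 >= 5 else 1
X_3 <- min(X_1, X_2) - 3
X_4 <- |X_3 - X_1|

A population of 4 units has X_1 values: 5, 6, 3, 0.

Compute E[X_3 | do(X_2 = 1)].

-2.25

do(X_2=1) breaks X_2's dependence on X_1. With X_2=1 fixed, X_3 across the units is -2, -2, -2, -3, mean -2.25.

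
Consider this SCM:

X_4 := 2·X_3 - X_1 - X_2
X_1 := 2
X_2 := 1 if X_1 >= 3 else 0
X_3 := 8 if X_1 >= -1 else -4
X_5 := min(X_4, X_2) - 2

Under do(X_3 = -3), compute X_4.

-8

The intervention breaks the incoming arrows to X_3: X_3 := 8 if X_1 >= -1 else -4 no longer applies, and X_3 = -3.
X_2 = 1 if X_1 >= 3 else 0  [with X_1=2]  = 0
X_4 = 2·X_3 - X_1 - X_2  [with X_3=-3, X_1=2, X_2=0]  = -8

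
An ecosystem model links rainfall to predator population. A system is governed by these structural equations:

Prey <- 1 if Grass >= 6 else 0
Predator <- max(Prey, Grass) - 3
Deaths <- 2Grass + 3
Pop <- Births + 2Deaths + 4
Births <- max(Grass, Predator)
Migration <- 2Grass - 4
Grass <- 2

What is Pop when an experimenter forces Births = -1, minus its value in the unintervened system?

-3

The intervention breaks the incoming arrows to Births: Births <- max(Grass, Predator) no longer applies, and Births = -1.
Deaths = 2Grass + 3  [with Grass=2]  = 7
Pop = Births + 2Deaths + 4  [with Births=-1, Deaths=7]  = 17
Without intervention: Prey = 1 if Grass >= 6 else 0  [with Grass=2]  = 0; Predator = max(Prey, Grass) - 3  [with Prey=0, Grass=2]  = -1; Births = max(Grass, Predator)  [with Grass=2, Predator=-1]  = 2; Deaths = 2Grass + 3  [with Grass=2]  = 7; Pop = Births + 2Deaths + 4  [with Births=2, Deaths=7]  = 20.
Change = 17 − 20 = -3.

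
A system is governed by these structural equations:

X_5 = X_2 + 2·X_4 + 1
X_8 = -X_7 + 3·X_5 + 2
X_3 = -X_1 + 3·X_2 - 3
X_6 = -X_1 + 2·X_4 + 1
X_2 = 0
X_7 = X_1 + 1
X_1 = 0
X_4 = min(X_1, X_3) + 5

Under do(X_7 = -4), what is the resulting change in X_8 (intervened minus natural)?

do(X_7=-4) replaces the equation X_7 = X_1 + 1 with the constant X_7 = -4.
X_3 = -X_1 + 3·X_2 - 3  [with X_1=0, X_2=0]  = -3
X_4 = min(X_1, X_3) + 5  [with X_1=0, X_3=-3]  = 2
X_5 = X_2 + 2·X_4 + 1  [with X_2=0, X_4=2]  = 5
X_8 = -X_7 + 3·X_5 + 2  [with X_7=-4, X_5=5]  = 21
Without intervention: X_3 = -X_1 + 3·X_2 - 3  [with X_1=0, X_2=0]  = -3; X_4 = min(X_1, X_3) + 5  [with X_1=0, X_3=-3]  = 2; X_5 = X_2 + 2·X_4 + 1  [with X_2=0, X_4=2]  = 5; X_7 = X_1 + 1  [with X_1=0]  = 1; X_8 = -X_7 + 3·X_5 + 2  [with X_7=1, X_5=5]  = 16.
Change = 21 − 16 = 5.

5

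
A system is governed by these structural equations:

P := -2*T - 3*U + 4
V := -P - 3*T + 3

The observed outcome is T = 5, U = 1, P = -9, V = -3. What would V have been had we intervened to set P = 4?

-16

The intervention breaks the incoming arrows to P: P := -2*T - 3*U + 4 no longer applies, and P = 4.
V = -P - 3*T + 3  [with P=4, T=5]  = -16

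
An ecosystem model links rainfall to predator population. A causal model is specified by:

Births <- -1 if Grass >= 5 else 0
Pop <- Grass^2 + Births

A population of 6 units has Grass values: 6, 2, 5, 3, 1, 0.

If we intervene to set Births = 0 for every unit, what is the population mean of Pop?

12.5

The intervention sets Births=0 in all 6 units regardless of Grass. Recomputing Pop per unit gives 36, 4, 25, 9, 1, 0; average 12.5.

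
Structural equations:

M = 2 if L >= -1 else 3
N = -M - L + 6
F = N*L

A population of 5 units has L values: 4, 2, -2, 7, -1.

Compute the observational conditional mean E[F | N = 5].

E[F|N=5] averages over only the 2 units with N=5 (L = -2, -1): F = -10, -5, mean -7.5.

-7.5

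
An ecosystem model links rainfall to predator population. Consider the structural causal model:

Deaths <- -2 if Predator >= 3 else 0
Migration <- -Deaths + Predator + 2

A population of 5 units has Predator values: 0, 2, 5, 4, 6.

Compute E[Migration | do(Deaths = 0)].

5.4

Every unit gets Deaths=0 under the intervention. Migration values become 2, 4, 7, 6, 8; E[Migration|do(Deaths=0)] = 5.4.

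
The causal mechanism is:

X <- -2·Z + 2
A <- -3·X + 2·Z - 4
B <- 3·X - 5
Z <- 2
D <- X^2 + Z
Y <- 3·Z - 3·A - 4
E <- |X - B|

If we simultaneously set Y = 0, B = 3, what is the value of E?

Setting Y = 0, B = 3 by intervention discards those variables' equations.
X = -2·Z + 2  [with Z=2]  = -2
E = |X - B|  [with X=-2, B=3]  = 5

5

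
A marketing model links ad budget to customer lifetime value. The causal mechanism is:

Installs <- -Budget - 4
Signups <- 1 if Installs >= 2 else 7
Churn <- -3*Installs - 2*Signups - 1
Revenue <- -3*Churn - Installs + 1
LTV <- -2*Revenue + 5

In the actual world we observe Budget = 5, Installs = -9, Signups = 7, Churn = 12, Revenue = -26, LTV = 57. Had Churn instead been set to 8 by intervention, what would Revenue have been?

-14

Intervening sets Churn = 8 and removes its equation (Churn <- -3*Installs - 2*Signups - 1).
Installs = -Budget - 4  [with Budget=5]  = -9
Revenue = -3*Churn - Installs + 1  [with Churn=8, Installs=-9]  = -14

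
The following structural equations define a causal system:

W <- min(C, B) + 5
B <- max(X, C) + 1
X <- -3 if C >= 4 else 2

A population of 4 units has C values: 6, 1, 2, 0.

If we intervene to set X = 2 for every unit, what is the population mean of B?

4

Every unit gets X=2 under the intervention. B values become 7, 3, 3, 3; E[B|do(X=2)] = 4.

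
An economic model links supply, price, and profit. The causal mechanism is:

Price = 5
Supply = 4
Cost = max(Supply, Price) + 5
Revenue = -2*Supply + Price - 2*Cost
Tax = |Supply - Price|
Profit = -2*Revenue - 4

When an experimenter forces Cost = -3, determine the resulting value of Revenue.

3

The intervention breaks the incoming arrows to Cost: Cost = max(Supply, Price) + 5 no longer applies, and Cost = -3.
Revenue = -2*Supply + Price - 2*Cost  [with Supply=4, Price=5, Cost=-3]  = 3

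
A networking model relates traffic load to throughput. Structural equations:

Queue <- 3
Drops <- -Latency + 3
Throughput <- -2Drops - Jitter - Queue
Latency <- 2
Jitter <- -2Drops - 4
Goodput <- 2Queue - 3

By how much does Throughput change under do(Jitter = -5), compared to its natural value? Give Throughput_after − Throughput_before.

-1

Intervening sets Jitter = -5 and removes its equation (Jitter <- -2Drops - 4).
Drops = -Latency + 3  [with Latency=2]  = 1
Throughput = -2Drops - Jitter - Queue  [with Drops=1, Jitter=-5, Queue=3]  = 0
Without intervention: Drops = -Latency + 3  [with Latency=2]  = 1; Jitter = -2Drops - 4  [with Drops=1]  = -6; Throughput = -2Drops - Jitter - Queue  [with Drops=1, Jitter=-6, Queue=3]  = 1.
Change = 0 − 1 = -1.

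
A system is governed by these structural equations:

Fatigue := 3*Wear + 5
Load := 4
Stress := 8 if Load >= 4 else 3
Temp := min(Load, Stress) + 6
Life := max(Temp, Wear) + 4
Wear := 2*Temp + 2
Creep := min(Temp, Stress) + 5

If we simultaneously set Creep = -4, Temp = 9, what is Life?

The joint intervention fixes Creep = -4, Temp = 9, removing each variable's own equation.
Wear = 2*Temp + 2  [with Temp=9]  = 20
Life = max(Temp, Wear) + 4  [with Temp=9, Wear=20]  = 24

24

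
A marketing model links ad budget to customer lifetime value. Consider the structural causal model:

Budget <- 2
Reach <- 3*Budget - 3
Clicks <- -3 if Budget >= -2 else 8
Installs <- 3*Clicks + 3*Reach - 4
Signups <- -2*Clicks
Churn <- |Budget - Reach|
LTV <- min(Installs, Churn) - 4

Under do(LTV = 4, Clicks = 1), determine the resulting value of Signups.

Under do(LTV = 4, Clicks = 1), each intervened variable's structural equation is replaced by its fixed value.
Signups = -2*Clicks  [with Clicks=1]  = -2

-2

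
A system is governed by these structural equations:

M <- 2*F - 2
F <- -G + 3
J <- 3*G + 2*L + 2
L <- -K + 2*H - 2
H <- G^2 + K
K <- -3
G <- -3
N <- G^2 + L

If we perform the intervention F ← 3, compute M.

do(F=3) replaces the equation F <- -G + 3 with the constant F = 3.
M = 2*F - 2  [with F=3]  = 4

4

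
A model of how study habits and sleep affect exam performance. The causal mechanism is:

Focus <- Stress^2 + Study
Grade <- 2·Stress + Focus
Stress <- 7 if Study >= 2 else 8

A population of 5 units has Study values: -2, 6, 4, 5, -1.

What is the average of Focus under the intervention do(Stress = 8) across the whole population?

Under do(Stress=8), Stress's equation is replaced by Stress=8 for every unit. Per-unit Focus: 62, 70, 68, 69, 63. Mean = 66.4.

66.4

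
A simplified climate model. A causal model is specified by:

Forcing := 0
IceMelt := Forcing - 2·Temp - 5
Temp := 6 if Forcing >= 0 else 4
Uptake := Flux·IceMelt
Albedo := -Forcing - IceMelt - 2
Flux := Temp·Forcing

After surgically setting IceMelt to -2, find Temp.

Under do(IceMelt=-2), the mechanism IceMelt := Forcing - 2·Temp - 5 is discarded; IceMelt is fixed at -2.
Since Temp is not a descendant of the intervened variable, it is unaffected.
Temp = 6 if Forcing >= 0 else 4  [with Forcing=0]  = 6

6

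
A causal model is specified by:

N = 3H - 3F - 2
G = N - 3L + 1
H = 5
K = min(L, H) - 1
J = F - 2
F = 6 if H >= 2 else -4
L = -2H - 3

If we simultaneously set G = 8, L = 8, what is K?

Setting G = 8, L = 8 by intervention discards those variables' equations.
K = min(L, H) - 1  [with L=8, H=5]  = 4

4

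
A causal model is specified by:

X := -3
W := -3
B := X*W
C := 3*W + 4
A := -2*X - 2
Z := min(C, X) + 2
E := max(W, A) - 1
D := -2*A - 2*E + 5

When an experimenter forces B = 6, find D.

-9

The intervention breaks the incoming arrows to B: B := X*W no longer applies, and B = 6.
Since D is not a descendant of the intervened variable, it is unaffected.
A = -2*X - 2  [with X=-3]  = 4
E = max(W, A) - 1  [with W=-3, A=4]  = 3
D = -2*A - 2*E + 5  [with A=4, E=3]  = -9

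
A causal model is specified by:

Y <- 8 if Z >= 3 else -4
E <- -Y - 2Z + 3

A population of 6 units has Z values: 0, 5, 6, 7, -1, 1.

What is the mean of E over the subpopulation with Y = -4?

Observing Y=-4 restricts to units where Y's equation naturally yields -4: Z ∈ {0, -1, 1}. In that subpopulation E = 7, 9, 5, mean 7.

7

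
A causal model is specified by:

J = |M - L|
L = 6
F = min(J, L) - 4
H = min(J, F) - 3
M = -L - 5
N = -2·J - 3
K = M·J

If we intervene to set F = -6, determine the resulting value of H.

Under do(F=-6), the mechanism F = min(J, L) - 4 is discarded; F is fixed at -6.
M = -L - 5  [with L=6]  = -11
J = |M - L|  [with M=-11, L=6]  = 17
H = min(J, F) - 3  [with J=17, F=-6]  = -9

-9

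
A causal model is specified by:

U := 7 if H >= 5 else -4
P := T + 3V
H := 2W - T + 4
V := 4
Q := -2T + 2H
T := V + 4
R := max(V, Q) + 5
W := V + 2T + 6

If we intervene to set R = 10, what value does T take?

8

Under do(R=10), the mechanism R := max(V, Q) + 5 is discarded; R is fixed at 10.
T is not downstream of the intervention, so its value is determined by the original equations.
T = V + 4  [with V=4]  = 8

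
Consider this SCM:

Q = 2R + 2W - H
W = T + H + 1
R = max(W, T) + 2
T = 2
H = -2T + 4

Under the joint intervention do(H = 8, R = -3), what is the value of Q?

Setting H = 8, R = -3 by intervention discards those variables' equations.
W = T + H + 1  [with T=2, H=8]  = 11
Q = 2R + 2W - H  [with R=-3, W=11, H=8]  = 8

8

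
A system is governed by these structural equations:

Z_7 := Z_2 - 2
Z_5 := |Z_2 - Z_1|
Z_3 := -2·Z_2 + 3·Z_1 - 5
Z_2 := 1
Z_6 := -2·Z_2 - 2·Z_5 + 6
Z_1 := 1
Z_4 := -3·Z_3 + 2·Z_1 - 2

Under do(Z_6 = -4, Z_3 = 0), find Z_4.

0

Under do(Z_6 = -4, Z_3 = 0), each intervened variable's structural equation is replaced by its fixed value.
Z_4 = -3·Z_3 + 2·Z_1 - 2  [with Z_3=0, Z_1=1]  = 0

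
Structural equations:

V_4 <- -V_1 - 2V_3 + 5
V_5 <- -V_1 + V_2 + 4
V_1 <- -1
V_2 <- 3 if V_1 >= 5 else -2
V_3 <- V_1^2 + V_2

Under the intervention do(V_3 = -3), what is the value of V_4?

12

The intervention breaks the incoming arrows to V_3: V_3 <- V_1^2 + V_2 no longer applies, and V_3 = -3.
V_4 = -V_1 - 2V_3 + 5  [with V_1=-1, V_3=-3]  = 12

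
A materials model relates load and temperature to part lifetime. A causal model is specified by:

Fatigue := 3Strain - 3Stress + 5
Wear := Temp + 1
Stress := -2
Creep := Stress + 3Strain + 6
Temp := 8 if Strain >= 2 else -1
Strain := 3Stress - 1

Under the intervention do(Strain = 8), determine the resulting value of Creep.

28

Under do(Strain=8), the mechanism Strain := 3Stress - 1 is discarded; Strain is fixed at 8.
Creep = Stress + 3Strain + 6  [with Stress=-2, Strain=8]  = 28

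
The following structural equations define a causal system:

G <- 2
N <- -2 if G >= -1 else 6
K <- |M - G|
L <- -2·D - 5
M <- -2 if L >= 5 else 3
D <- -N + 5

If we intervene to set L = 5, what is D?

Under do(L=5), the mechanism L <- -2·D - 5 is discarded; L is fixed at 5.
Since D is not a descendant of the intervened variable, it is unaffected.
N = -2 if G >= -1 else 6  [with G=2]  = -2
D = -N + 5  [with N=-2]  = 7

7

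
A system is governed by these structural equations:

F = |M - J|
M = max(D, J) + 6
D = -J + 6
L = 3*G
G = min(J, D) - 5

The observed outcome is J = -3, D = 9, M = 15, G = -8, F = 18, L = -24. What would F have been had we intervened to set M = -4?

1

do(M=-4) replaces the equation M = max(D, J) + 6 with the constant M = -4.
F = |M - J|  [with M=-4, J=-3]  = 1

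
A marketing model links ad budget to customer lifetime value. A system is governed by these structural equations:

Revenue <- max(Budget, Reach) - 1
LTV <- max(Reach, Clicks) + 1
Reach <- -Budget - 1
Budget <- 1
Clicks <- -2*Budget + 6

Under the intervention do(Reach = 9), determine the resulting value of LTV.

do(Reach=9) replaces the equation Reach <- -Budget - 1 with the constant Reach = 9.
Clicks = -2*Budget + 6  [with Budget=1]  = 4
LTV = max(Reach, Clicks) + 1  [with Reach=9, Clicks=4]  = 10

10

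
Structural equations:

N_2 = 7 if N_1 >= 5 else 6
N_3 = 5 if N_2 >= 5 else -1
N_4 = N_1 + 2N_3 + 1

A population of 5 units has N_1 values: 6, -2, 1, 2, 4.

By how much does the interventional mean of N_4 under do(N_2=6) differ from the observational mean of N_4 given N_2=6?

The intervention sets N_2=6 in all 5 units regardless of N_1. Recomputing N_4 per unit gives 17, 9, 12, 13, 15; average 13.2.
Conditioning on N_2=6 selects the 4 unit(s) with N_1 ∈ {-2, 1, 2, 4}. Their N_4 values: 9, 12, 13, 15. Mean = 12.25.
Difference = 13.2 − 12.25 = 0.95.

0.95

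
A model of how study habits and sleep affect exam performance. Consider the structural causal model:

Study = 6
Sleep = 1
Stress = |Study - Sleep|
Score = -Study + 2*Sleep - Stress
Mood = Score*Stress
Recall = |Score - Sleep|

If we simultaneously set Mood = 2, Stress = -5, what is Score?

Under do(Mood = 2, Stress = -5), each intervened variable's structural equation is replaced by its fixed value.
Score = -Study + 2*Sleep - Stress  [with Study=6, Sleep=1, Stress=-5]  = 1

1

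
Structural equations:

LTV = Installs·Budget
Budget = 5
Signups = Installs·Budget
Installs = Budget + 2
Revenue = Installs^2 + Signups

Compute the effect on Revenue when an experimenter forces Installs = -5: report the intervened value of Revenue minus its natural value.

Under do(Installs=-5), the mechanism Installs = Budget + 2 is discarded; Installs is fixed at -5.
Signups = Installs·Budget  [with Installs=-5, Budget=5]  = -25
Revenue = Installs^2 + Signups  [with Installs=-5, Signups=-25]  = 0
Without intervention: Installs = Budget + 2  [with Budget=5]  = 7; Signups = Installs·Budget  [with Installs=7, Budget=5]  = 35; Revenue = Installs^2 + Signups  [with Installs=7, Signups=35]  = 84.
Change = 0 − 84 = -84.

-84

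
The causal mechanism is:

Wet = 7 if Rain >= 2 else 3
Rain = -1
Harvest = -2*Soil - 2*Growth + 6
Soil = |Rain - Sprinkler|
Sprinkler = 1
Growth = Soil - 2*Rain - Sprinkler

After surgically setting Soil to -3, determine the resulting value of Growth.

do(Soil=-3) replaces the equation Soil = |Rain - Sprinkler| with the constant Soil = -3.
Growth = Soil - 2*Rain - Sprinkler  [with Soil=-3, Rain=-1, Sprinkler=1]  = -2

-2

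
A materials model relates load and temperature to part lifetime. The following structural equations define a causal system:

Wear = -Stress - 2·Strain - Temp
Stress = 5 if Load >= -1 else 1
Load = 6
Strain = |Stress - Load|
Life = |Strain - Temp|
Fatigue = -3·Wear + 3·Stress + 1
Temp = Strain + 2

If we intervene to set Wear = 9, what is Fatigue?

-11

The intervention breaks the incoming arrows to Wear: Wear = -Stress - 2·Strain - Temp no longer applies, and Wear = 9.
Stress = 5 if Load >= -1 else 1  [with Load=6]  = 5
Fatigue = -3·Wear + 3·Stress + 1  [with Wear=9, Stress=5]  = -11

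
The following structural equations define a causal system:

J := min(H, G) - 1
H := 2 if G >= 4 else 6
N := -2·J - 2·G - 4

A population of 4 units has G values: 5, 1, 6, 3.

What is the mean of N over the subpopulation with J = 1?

Observing J=1 restricts to units where J's equation naturally yields 1: G ∈ {5, 6}. In that subpopulation N = -16, -18, mean -17.

-17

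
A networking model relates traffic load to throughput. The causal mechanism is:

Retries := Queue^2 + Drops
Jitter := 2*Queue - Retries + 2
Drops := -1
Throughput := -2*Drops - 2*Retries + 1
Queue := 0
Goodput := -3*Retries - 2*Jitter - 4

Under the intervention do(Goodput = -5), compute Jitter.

do(Goodput=-5) replaces the equation Goodput := -3*Retries - 2*Jitter - 4 with the constant Goodput = -5.
No directed path runs from Goodput to Jitter, so Jitter keeps its natural value.
Retries = Queue^2 + Drops  [with Queue=0, Drops=-1]  = -1
Jitter = 2*Queue - Retries + 2  [with Queue=0, Retries=-1]  = 3

3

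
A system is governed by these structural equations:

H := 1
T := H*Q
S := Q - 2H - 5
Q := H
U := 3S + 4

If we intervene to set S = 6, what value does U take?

22

The intervention breaks the incoming arrows to S: S := Q - 2H - 5 no longer applies, and S = 6.
U = 3S + 4  [with S=6]  = 22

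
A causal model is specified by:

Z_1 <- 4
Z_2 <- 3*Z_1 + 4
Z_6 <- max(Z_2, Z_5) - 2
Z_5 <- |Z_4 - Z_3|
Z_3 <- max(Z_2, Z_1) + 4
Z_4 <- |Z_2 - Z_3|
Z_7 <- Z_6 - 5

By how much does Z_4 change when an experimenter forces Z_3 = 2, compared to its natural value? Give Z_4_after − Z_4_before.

The intervention breaks the incoming arrows to Z_3: Z_3 <- max(Z_2, Z_1) + 4 no longer applies, and Z_3 = 2.
Z_2 = 3*Z_1 + 4  [with Z_1=4]  = 16
Z_4 = |Z_2 - Z_3|  [with Z_2=16, Z_3=2]  = 14
Without intervention: Z_2 = 3*Z_1 + 4  [with Z_1=4]  = 16; Z_3 = max(Z_2, Z_1) + 4  [with Z_2=16, Z_1=4]  = 20; Z_4 = |Z_2 - Z_3|  [with Z_2=16, Z_3=20]  = 4.
Change = 14 − 4 = 10.

10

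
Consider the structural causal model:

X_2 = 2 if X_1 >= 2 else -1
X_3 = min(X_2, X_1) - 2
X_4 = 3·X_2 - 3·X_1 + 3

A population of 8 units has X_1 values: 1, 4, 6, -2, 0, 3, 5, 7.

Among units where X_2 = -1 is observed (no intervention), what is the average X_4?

1

E[X_4|X_2=-1] averages over only the 3 units with X_2=-1 (X_1 = 1, -2, 0): X_4 = -3, 6, 0, mean 1.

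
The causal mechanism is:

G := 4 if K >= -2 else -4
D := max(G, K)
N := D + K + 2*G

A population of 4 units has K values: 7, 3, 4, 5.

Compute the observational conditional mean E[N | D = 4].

15.5

Observing D=4 restricts to units where D's equation naturally yields 4: K ∈ {3, 4}. In that subpopulation N = 15, 16, mean 15.5.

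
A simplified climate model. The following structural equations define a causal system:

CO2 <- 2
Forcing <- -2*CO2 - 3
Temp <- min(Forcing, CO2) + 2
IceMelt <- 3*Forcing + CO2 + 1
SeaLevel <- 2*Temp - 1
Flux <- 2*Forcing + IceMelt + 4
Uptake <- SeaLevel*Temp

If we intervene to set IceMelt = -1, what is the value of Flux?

-11

Under do(IceMelt=-1), the mechanism IceMelt <- 3*Forcing + CO2 + 1 is discarded; IceMelt is fixed at -1.
Forcing = -2*CO2 - 3  [with CO2=2]  = -7
Flux = 2*Forcing + IceMelt + 4  [with Forcing=-7, IceMelt=-1]  = -11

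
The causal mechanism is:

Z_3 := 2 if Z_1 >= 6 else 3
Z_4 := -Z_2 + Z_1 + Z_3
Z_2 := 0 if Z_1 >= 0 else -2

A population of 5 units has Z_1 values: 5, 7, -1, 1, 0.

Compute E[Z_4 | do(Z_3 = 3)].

The intervention sets Z_3=3 in all 5 units regardless of Z_1. Recomputing Z_4 per unit gives 8, 10, 4, 4, 3; average 5.8.

5.8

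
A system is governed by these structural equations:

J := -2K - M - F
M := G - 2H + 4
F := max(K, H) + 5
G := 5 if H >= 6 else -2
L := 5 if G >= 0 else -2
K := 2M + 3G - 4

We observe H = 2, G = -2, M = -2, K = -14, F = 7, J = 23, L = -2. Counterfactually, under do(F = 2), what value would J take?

The intervention breaks the incoming arrows to F: F := max(K, H) + 5 no longer applies, and F = 2.
G = 5 if H >= 6 else -2  [with H=2]  = -2
M = G - 2H + 4  [with G=-2, H=2]  = -2
K = 2M + 3G - 4  [with M=-2, G=-2]  = -14
J = -2K - M - F  [with K=-14, M=-2, F=2]  = 28

28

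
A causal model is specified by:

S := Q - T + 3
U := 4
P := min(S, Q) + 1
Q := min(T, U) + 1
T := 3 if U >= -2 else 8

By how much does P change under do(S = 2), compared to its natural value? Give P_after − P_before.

Intervening sets S = 2 and removes its equation (S := Q - T + 3).
T = 3 if U >= -2 else 8  [with U=4]  = 3
Q = min(T, U) + 1  [with T=3, U=4]  = 4
P = min(S, Q) + 1  [with S=2, Q=4]  = 3
Without intervention: T = 3 if U >= -2 else 8  [with U=4]  = 3; Q = min(T, U) + 1  [with T=3, U=4]  = 4; S = Q - T + 3  [with Q=4, T=3]  = 4; P = min(S, Q) + 1  [with S=4, Q=4]  = 5.
Change = 3 − 5 = -2.

-2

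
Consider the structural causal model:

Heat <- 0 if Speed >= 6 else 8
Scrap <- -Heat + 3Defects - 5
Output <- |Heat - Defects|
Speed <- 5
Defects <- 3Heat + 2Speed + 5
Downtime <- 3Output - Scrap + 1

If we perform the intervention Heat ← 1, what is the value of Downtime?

4

Under do(Heat=1), the mechanism Heat <- 0 if Speed >= 6 else 8 is discarded; Heat is fixed at 1.
Defects = 3Heat + 2Speed + 5  [with Heat=1, Speed=5]  = 18
Scrap = -Heat + 3Defects - 5  [with Heat=1, Defects=18]  = 48
Output = |Heat - Defects|  [with Heat=1, Defects=18]  = 17
Downtime = 3Output - Scrap + 1  [with Output=17, Scrap=48]  = 4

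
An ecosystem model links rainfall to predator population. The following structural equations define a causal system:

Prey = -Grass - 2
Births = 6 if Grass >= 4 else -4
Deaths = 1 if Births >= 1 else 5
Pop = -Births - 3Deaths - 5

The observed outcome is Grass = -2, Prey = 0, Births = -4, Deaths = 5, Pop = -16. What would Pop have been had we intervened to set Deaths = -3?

8

Intervening sets Deaths = -3 and removes its equation (Deaths = 1 if Births >= 1 else 5).
Births = 6 if Grass >= 4 else -4  [with Grass=-2]  = -4
Pop = -Births - 3Deaths - 5  [with Births=-4, Deaths=-3]  = 8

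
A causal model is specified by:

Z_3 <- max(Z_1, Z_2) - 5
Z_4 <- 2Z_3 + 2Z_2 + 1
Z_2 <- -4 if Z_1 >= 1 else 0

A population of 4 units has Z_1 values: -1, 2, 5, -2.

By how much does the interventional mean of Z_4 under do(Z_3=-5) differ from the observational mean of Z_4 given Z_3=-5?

do(Z_3=-5) breaks Z_3's dependence on Z_1. With Z_3=-5 fixed, Z_4 across the units is -9, -17, -17, -9, mean -13.
E[Z_4|Z_3=-5] averages over only the 2 units with Z_3=-5 (Z_1 = -1, -2): Z_4 = -9, -9, mean -9.
Difference = -13 − (-9) = -4.

-4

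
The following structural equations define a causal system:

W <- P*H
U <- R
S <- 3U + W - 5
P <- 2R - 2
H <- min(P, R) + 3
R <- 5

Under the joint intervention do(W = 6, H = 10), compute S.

16

The joint intervention fixes W = 6, H = 10, removing each variable's own equation.
U = R  [with R=5]  = 5
S = 3U + W - 5  [with U=5, W=6]  = 16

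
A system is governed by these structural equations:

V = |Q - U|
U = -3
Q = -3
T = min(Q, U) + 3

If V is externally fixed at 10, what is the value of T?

0

Under do(V=10), the mechanism V = |Q - U| is discarded; V is fixed at 10.
Since T is not a descendant of the intervened variable, it is unaffected.
T = min(Q, U) + 3  [with Q=-3, U=-3]  = 0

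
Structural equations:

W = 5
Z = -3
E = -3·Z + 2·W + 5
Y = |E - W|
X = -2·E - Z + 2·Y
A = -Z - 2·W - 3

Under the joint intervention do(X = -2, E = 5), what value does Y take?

0

Under do(X = -2, E = 5), each intervened variable's structural equation is replaced by its fixed value.
Y = |E - W|  [with E=5, W=5]  = 0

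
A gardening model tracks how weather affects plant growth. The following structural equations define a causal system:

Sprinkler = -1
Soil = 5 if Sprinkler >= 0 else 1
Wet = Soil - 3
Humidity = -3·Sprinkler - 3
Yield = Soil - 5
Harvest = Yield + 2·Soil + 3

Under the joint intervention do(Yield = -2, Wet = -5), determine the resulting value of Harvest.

3

The joint intervention fixes Yield = -2, Wet = -5, removing each variable's own equation.
Soil = 5 if Sprinkler >= 0 else 1  [with Sprinkler=-1]  = 1
Harvest = Yield + 2·Soil + 3  [with Yield=-2, Soil=1]  = 3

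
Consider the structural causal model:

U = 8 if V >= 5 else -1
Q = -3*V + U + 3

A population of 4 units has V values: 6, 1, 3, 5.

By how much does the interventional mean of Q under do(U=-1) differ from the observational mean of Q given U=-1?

-5.25

Under do(U=-1), U's equation is replaced by U=-1 for every unit. Per-unit Q: -16, -1, -7, -13. Mean = -9.25.
E[Q|U=-1] averages over only the 2 units with U=-1 (V = 1, 3): Q = -1, -7, mean -4.
Difference = -9.25 − (-4) = -5.25.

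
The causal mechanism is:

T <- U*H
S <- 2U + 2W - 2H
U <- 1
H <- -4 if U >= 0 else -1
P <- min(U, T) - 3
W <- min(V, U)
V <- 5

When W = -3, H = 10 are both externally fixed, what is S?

Setting W = -3, H = 10 by intervention discards those variables' equations.
S = 2U + 2W - 2H  [with U=1, W=-3, H=10]  = -24

-24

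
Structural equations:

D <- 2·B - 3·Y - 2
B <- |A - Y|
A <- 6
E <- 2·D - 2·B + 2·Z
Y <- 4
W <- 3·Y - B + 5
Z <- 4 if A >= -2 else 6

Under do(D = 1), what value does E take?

Intervening sets D = 1 and removes its equation (D <- 2·B - 3·Y - 2).
Z = 4 if A >= -2 else 6  [with A=6]  = 4
B = |A - Y|  [with A=6, Y=4]  = 2
E = 2·D - 2·B + 2·Z  [with D=1, B=2, Z=4]  = 6

6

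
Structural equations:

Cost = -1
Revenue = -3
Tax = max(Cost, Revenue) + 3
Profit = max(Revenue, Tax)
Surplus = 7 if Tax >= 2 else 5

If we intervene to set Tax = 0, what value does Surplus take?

5

do(Tax=0) replaces the equation Tax = max(Cost, Revenue) + 3 with the constant Tax = 0.
Surplus = 7 if Tax >= 2 else 5  [with Tax=0]  = 5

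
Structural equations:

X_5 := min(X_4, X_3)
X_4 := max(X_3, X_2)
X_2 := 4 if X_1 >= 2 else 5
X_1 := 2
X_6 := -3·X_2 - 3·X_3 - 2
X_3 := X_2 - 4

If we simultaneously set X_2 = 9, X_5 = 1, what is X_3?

Under do(X_2 = 9, X_5 = 1), each intervened variable's structural equation is replaced by its fixed value.
X_3 = X_2 - 4  [with X_2=9]  = 5

5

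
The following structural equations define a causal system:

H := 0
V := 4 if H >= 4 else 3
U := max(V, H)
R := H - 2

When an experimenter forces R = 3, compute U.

3

Under do(R=3), the mechanism R := H - 2 is discarded; R is fixed at 3.
Since U is not a descendant of the intervened variable, it is unaffected.
V = 4 if H >= 4 else 3  [with H=0]  = 3
U = max(V, H)  [with V=3, H=0]  = 3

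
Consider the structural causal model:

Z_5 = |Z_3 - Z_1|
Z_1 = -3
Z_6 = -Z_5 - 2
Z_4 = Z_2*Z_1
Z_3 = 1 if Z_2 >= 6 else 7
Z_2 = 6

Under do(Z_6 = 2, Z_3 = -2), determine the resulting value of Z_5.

1

Under do(Z_6 = 2, Z_3 = -2), each intervened variable's structural equation is replaced by its fixed value.
Z_5 = |Z_3 - Z_1|  [with Z_3=-2, Z_1=-3]  = 1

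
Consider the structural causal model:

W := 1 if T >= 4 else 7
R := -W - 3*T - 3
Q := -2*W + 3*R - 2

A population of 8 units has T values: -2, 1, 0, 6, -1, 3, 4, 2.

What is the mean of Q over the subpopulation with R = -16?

Conditioning on R=-16 selects the 2 unit(s) with T ∈ {4, 2}. Their Q values: -52, -64. Mean = -58.

-58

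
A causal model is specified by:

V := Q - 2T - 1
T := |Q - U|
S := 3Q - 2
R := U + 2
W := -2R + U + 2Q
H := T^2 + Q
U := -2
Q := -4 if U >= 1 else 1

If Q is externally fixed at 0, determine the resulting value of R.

The intervention breaks the incoming arrows to Q: Q := -4 if U >= 1 else 1 no longer applies, and Q = 0.
Since R is not a descendant of the intervened variable, it is unaffected.
R = U + 2  [with U=-2]  = 0

0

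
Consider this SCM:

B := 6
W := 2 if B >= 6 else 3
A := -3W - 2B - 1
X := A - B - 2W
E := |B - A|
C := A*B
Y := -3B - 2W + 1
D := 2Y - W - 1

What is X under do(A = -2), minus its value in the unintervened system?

The intervention breaks the incoming arrows to A: A := -3W - 2B - 1 no longer applies, and A = -2.
W = 2 if B >= 6 else 3  [with B=6]  = 2
X = A - B - 2W  [with A=-2, B=6, W=2]  = -12
Without intervention: W = 2 if B >= 6 else 3  [with B=6]  = 2; A = -3W - 2B - 1  [with W=2, B=6]  = -19; X = A - B - 2W  [with A=-19, B=6, W=2]  = -29.
Change = -12 − (-29) = 17.

17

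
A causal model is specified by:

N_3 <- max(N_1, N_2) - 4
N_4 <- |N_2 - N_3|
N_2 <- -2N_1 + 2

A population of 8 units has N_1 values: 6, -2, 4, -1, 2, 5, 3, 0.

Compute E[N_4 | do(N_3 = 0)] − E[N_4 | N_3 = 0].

Under do(N_3=0), N_3's equation is replaced by N_3=0 for every unit. Per-unit N_4: 10, 6, 6, 4, 2, 8, 4, 2. Mean = 5.25.
E[N_4|N_3=0] averages over only the 2 units with N_3=0 (N_1 = 4, -1): N_4 = 6, 4, mean 5.
Difference = 5.25 − 5 = 0.25.

0.25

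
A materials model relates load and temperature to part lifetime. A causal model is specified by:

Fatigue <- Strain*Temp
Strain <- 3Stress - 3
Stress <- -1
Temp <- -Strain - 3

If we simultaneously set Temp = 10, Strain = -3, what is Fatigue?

The joint intervention fixes Temp = 10, Strain = -3, removing each variable's own equation.
Fatigue = Strain*Temp  [with Strain=-3, Temp=10]  = -30

-30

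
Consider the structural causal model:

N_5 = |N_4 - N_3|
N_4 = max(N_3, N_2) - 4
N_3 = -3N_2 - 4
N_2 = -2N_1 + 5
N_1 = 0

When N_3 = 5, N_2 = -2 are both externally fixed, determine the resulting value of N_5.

Setting N_3 = 5, N_2 = -2 by intervention discards those variables' equations.
N_4 = max(N_3, N_2) - 4  [with N_3=5, N_2=-2]  = 1
N_5 = |N_4 - N_3|  [with N_4=1, N_3=5]  = 4

4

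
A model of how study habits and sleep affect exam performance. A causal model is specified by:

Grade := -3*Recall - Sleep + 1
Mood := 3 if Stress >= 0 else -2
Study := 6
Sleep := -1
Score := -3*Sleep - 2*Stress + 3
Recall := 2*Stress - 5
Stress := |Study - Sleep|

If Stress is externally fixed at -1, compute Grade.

23

The intervention breaks the incoming arrows to Stress: Stress := |Study - Sleep| no longer applies, and Stress = -1.
Recall = 2*Stress - 5  [with Stress=-1]  = -7
Grade = -3*Recall - Sleep + 1  [with Recall=-7, Sleep=-1]  = 23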